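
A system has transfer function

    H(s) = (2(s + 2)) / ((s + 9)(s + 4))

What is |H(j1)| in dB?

|H(j1)|_dB ≈ -18.4 dB

Substitute s = j1: numerator = 4 + j2, denominator = 35 + j13.
|H(j1)| = |4 + j2| / |35 + j13| = 4.4721 / 37.336 ≈ 0.1198.
In decibels: 20·log₁₀(0.1198) ≈ -18.4 dB.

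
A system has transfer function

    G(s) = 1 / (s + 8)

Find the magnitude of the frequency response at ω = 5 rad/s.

Substitute s = j5: numerator = 1, denominator = 8 + j5.
|G(j5)| = |1| / |8 + j5| = 1 / 9.4340 ≈ 0.1060.

|G(j5)| ≈ 0.1060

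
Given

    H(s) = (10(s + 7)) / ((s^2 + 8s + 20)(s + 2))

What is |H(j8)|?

|H(j8)| ≈ 0.1660

Substitute s = j8: numerator = 70 + j80, denominator = -600 - j224.
|H(j8)| = |70 + j80| / |-600 - j224| = 106.30 / 640.45 ≈ 0.1660.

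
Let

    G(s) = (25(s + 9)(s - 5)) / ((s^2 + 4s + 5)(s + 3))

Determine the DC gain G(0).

At s = 0 each factor (s + a) contributes a and each (s^2 + bs + c) contributes c.
G(0) = 25·(9) · (-5) / ((5) · (3)) = -1125/15 = -75.

G(0) = -75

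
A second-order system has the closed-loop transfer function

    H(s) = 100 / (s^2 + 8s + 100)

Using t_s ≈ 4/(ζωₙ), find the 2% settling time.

t_s ≈ 1 s

Comparing s^2 + 8s + 100 to s^2 + 2ζωₙs + ωₙ²: ωₙ = 10 rad/s and ζ = 8/(2·10) = 0.4.
ζωₙ = 8/2 = 4, so t_s ≈ 4/(ζωₙ) = 4/4 = 1 s.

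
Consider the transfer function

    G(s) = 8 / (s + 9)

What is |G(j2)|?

|G(j2)| ≈ 0.8677

Substitute s = j2: numerator = 8, denominator = 9 + j2.
|G(j2)| = |8| / |9 + j2| = 8 / 9.2195 ≈ 0.8677.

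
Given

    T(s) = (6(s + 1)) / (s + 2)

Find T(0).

T(0) = 3

At s = 0 each factor (s + a) contributes a and each (s^2 + bs + c) contributes c.
T(0) = 6·(1) / ((2)) = 6/2 = 3.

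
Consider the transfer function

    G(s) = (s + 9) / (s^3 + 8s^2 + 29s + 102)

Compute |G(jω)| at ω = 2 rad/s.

Substitute s = j2: numerator = 9 + j2, denominator = 70 + j50.
|G(j2)| = |9 + j2| / |70 + j50| = 9.2195 / 86.023 ≈ 0.1072.

|G(j2)| ≈ 0.1072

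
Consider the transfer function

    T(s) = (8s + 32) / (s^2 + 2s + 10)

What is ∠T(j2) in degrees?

At s = j2: numerator = 32 + j16, denominator = 6 + j4.
∠T = ∠num − ∠den = 26.565° − (33.690°) = -7.125°.

∠T(j2) ≈ -7.125°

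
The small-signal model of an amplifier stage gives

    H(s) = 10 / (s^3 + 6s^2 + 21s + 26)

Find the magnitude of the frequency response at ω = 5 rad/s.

|H(j5)| ≈ 0.07962

Substitute s = j5: numerator = 10, denominator = -124 - j20.
|H(j5)| = |10| / |-124 - j20| = 10 / 125.60 ≈ 0.07962.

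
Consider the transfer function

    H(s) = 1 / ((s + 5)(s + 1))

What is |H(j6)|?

|H(j6)| ≈ 0.02105

Substitute s = j6: numerator = 1, denominator = -31 + j36.
|H(j6)| = |1| / |-31 + j36| = 1 / 47.508 ≈ 0.02105.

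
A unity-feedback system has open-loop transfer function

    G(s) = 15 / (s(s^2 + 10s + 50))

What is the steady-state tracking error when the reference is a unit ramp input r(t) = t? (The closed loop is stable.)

e_ss = 3.333

G(s) has one pole at the origin.
This is a Type 1 system. Kv = lim_{s→0} s·G(s) = 15/50 = 3/10.
e_ss = 1/Kv = 1/(3/10) = 10/3 ≈ 3.333.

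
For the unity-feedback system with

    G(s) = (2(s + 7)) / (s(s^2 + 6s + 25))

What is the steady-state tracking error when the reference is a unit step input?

G(s) has one pole at the origin.
This is a Type 1 system; for a step input the steady-state error is zero.

e_ss = 0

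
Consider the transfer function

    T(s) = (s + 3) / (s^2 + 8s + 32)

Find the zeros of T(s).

Set the numerator to zero: s + 3 = 0.
So s = -3.

s = -3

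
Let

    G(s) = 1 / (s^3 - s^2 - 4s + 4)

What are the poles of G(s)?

The poles are the roots of the denominator s^3 - s^2 - 4s + 4 = 0.
Trying s = 2: the polynomial evaluates to 0, so (s - 2) is a factor.
Dividing out leaves s^2 + s - 2 = 0.
Factoring the quadratic: (s + 2)(s - 1) = 0.

s = 2, -2, 1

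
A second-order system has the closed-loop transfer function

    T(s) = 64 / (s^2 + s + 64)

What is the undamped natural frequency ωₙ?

ωₙ = 8 rad/s

Compare the denominator to the standard form s^2 + 2ζωₙs + ωₙ².
ωₙ² = 64, so ωₙ = 8 rad/s.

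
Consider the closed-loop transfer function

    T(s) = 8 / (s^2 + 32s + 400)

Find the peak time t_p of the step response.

Comparing s^2 + 32s + 400 to s^2 + 2ζωₙs + ωₙ²: ωₙ = 20 rad/s and ζ = 32/(2·20) = 0.8.
ζωₙ = 32/2 = 16, so ω_d = ωₙ√(1−ζ²) = √(ωₙ² − (ζωₙ)²) = √(400 − 16²) = √144 = 12 rad/s.
t_p = π/ω_d = π/12 ≈ 0.2618 s.

t_p ≈ 0.2618 s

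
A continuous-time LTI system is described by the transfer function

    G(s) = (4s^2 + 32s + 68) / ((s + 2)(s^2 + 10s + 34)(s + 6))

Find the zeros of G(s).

Set the numerator to zero: 4s^2 + 32s + 68 = 0, i.e. 4·(s^2 + 8s + 17) = 0.
Factoring: (s^2 + 8s + 17) = 0.

s = -4 ± j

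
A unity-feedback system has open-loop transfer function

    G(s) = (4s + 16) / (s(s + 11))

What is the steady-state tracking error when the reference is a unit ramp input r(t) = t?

e_ss = 0.6875

G(s) has one pole at the origin.
This is a Type 1 system. Kv = lim_{s→0} s·G(s) = 16/11.
e_ss = 1/Kv = 1/(16/11) = 11/16 ≈ 0.6875.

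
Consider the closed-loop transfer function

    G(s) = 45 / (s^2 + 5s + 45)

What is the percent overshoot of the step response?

Comparing s^2 + 5s + 45 to s^2 + 2ζωₙs + ωₙ²: ωₙ = √45 ≈ 6.708 rad/s and ζ = 5/(2·√45) ≈ 0.3727.
%OS = 100·exp(−πζ/√(1−ζ²)) = 100·exp(−π·0.3727/√(1−0.3727²)) ≈ 28.3%.

%OS ≈ 28.3%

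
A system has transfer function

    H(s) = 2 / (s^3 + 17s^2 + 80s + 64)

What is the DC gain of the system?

Set s = 0: H(0) = (2) / (64) = 1/32.

H(0) = 1/32 ≈ 0.03125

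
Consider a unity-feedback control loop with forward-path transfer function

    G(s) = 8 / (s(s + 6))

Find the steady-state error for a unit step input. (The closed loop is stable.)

G(s) has one pole at the origin.
This is a Type 1 system; for a step input the steady-state error is zero.

e_ss = 0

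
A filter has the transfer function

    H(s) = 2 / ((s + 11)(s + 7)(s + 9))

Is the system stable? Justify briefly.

stable

The poles can be read from the denominator factors: s = -11, -7, -9.
Since all poles lie strictly in the left half-plane, the system is stable.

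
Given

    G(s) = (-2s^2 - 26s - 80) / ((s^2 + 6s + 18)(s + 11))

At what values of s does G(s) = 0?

s = -8, -5

Set the numerator to zero: -2s^2 - 26s - 80 = 0, i.e. -2·(s^2 + 13s + 40) = 0.
Factoring: (s + 8)(s + 5) = 0.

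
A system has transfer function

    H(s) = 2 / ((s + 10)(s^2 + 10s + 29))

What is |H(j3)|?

|H(j3)| ≈ 0.005313

Substitute s = j3: numerator = 2, denominator = 110 + j360.
|H(j3)| = |2| / |110 + j360| = 2 / 376.43 ≈ 0.005313.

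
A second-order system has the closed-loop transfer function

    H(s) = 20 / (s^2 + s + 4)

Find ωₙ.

ωₙ = 2 rad/s

Compare the denominator to the standard form s^2 + 2ζωₙs + ωₙ².
ωₙ² = 4, so ωₙ = 2 rad/s.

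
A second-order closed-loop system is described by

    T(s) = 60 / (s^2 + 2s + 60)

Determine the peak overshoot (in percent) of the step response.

%OS ≈ 66.4%

Comparing s^2 + 2s + 60 to s^2 + 2ζωₙs + ωₙ²: ωₙ = √60 ≈ 7.746 rad/s and ζ = 2/(2·√60) ≈ 0.1291.
%OS = 100·exp(−πζ/√(1−ζ²)) = 100·exp(−π·0.1291/√(1−0.1291²)) ≈ 66.4%.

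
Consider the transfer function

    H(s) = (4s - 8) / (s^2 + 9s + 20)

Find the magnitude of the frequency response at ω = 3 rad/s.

Substitute s = j3: numerator = -8 + j12, denominator = 11 + j27.
|H(j3)| = |-8 + j12| / |11 + j27| = 14.422 / 29.155 ≈ 0.4947.

|H(j3)| ≈ 0.4947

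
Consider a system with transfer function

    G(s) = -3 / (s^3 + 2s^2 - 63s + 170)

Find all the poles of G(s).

The poles are the roots of the denominator s^3 + 2s^2 - 63s + 170 = 0.
Trying s = -10: the polynomial evaluates to 0, so (s + 10) is a factor.
Dividing out leaves s^2 - 8s + 17 = 0.
The quadratic formula then gives s = 4 ± 1j.

s = 4 + j, 4 - j, -10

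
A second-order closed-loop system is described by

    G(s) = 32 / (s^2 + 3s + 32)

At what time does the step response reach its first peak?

t_p ≈ 0.5760 s

Comparing s^2 + 3s + 32 to s^2 + 2ζωₙs + ωₙ²: ωₙ = √32 ≈ 5.657 rad/s and ζ = 3/(2·√32) ≈ 0.2652.
ζωₙ = 3/2 = 1.5, so ω_d = ωₙ√(1−ζ²) = √(ωₙ² − (ζωₙ)²) = √(32 − 1.5²) = √29.75 ≈ 5.454 rad/s.
t_p = π/ω_d = π/5.454 ≈ 0.5760 s.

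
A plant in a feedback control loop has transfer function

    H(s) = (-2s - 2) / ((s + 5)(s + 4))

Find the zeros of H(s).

Set the numerator to zero: -2s - 2 = 0, i.e. -2·(s + 1) = 0.
So s = -1.

s = -1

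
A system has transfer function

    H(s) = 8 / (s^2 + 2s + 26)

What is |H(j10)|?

|H(j10)| ≈ 0.1044

Substitute s = j10: numerator = 8, denominator = -74 + j20.
|H(j10)| = |8| / |-74 + j20| = 8 / 76.655 ≈ 0.1044.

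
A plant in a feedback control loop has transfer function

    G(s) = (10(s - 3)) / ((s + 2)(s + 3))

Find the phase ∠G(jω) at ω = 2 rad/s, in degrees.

At s = j2: numerator = -30 + j20, denominator = 2 + j10.
∠G = ∠num − ∠den = 146.31° − (78.690°) = 67.62°.

∠G(j2) ≈ 67.62°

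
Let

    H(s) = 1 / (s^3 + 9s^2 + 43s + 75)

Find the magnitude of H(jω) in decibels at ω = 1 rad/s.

Substitute s = j1: numerator = 1, denominator = 66 + j42.
|H(j1)| = |1| / |66 + j42| = 1 / 78.230 ≈ 0.01278.
In decibels: 20·log₁₀(0.01278) ≈ -37.9 dB.

|H(j1)|_dB ≈ -37.9 dB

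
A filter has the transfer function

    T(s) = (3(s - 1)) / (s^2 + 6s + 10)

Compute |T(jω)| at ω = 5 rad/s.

|T(j5)| ≈ 0.4561

Substitute s = j5: numerator = -3 + j15, denominator = -15 + j30.
|T(j5)| = |-3 + j15| / |-15 + j30| = 15.297 / 33.541 ≈ 0.4561.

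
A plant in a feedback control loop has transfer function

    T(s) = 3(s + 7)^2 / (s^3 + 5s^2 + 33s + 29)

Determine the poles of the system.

s = -2 + 5j, -2 - 5j, -1

The poles are the roots of the denominator s^3 + 5s^2 + 33s + 29 = 0.
Trying s = -1: the polynomial evaluates to 0, so (s + 1) is a factor.
Dividing out leaves s^2 + 4s + 29 = 0.
The quadratic formula then gives s = -2 ± 5j.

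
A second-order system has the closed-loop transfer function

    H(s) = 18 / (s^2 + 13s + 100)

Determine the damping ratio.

Compare the denominator to the standard form s^2 + 2ζωₙs + ωₙ².
ωₙ² = 100, so ωₙ = 10 rad/s.
2ζωₙ = 13, so ζ = 13/(2·10) = 0.65.

ζ = 0.65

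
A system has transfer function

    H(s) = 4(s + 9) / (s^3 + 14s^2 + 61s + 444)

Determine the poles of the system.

s = -1 + 6j, -1 - 6j, -12

The poles are the roots of the denominator s^3 + 14s^2 + 61s + 444 = 0.
Trying s = -12: the polynomial evaluates to 0, so (s + 12) is a factor.
Dividing out leaves s^2 + 2s + 37 = 0.
The quadratic formula then gives s = -1 ± 6j.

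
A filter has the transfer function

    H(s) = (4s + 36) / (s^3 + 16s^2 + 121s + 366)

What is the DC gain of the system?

Set s = 0: H(0) = (36) / (366) = 6/61.

H(0) = 6/61 ≈ 0.09836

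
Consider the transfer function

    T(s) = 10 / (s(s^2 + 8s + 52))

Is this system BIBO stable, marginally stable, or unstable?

The poles can be read from the denominator factors: s = 0, -4 + 6j, -4 - 6j.
Since the simple pole(s) at s = 0 lie on the jω-axis with none in the right half-plane, the system is marginally stable.

marginally stable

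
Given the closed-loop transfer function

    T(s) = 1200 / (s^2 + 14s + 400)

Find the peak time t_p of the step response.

Comparing s^2 + 14s + 400 to s^2 + 2ζωₙs + ωₙ²: ωₙ = 20 rad/s and ζ = 14/(2·20) = 0.35.
ζωₙ = 14/2 = 7, so ω_d = ωₙ√(1−ζ²) = √(ωₙ² − (ζωₙ)²) = √(400 − 7²) = √351 ≈ 18.73 rad/s.
t_p = π/ω_d = π/18.73 ≈ 0.1677 s.

t_p ≈ 0.1677 s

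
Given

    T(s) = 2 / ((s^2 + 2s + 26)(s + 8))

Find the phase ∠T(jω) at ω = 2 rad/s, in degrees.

∠T(j2) ≈ -24.34°

At s = j2: numerator = 2, denominator = 168 + j76.
∠T = ∠num − ∠den = 0° − (24.341°) = -24.34°.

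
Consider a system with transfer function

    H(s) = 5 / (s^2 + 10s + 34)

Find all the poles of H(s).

The poles are the roots of the denominator s^2 + 10s + 34 = 0.
Using the quadratic formula: s = (-10 ± √(-36))/2 = -5 ± 3j.

s = -5 + 3j, -5 - 3j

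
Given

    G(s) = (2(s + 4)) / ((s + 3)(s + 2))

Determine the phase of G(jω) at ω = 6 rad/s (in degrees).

∠G(j6) ≈ -78.69°

At s = j6: numerator = 8 + j12, denominator = -30 + j30.
∠G = ∠num − ∠den = 56.310° − (135°) = -78.69°.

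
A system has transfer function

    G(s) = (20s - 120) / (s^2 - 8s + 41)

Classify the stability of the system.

The denominator s^2 - 8s + 41 factors as (s^2 - 8s + 41), giving poles at s = 4 ± 5j.
Since the pole(s) at s = 4 ± 5j lie in the right half-plane, the system is unstable.

unstable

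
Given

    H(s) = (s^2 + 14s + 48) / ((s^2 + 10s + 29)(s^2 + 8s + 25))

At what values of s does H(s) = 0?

s = -6, -8

Set the numerator to zero: s^2 + 14s + 48 = 0.
Factoring: (s + 6)(s + 8) = 0.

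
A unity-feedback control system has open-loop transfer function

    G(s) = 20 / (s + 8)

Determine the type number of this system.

The denominator has no factor of s at the origin — no free integrator — so this is a Type 0 system.

Type 0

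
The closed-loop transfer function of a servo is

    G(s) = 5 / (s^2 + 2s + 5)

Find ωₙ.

ωₙ ≈ 2.236 rad/s

Compare the denominator to the standard form s^2 + 2ζωₙs + ωₙ².
ωₙ² = 5, so ωₙ = √5 ≈ 2.236 rad/s.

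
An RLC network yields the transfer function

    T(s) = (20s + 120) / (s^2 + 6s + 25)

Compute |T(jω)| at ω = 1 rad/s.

Substitute s = j1: numerator = 120 + j20, denominator = 24 + j6.
|T(j1)| = |120 + j20| / |24 + j6| = 121.66 / 24.739 ≈ 4.918.

|T(j1)| ≈ 4.918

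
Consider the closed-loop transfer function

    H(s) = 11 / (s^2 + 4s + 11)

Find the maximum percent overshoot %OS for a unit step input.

Comparing s^2 + 4s + 11 to s^2 + 2ζωₙs + ωₙ²: ωₙ = √11 ≈ 3.317 rad/s and ζ = 4/(2·√11) ≈ 0.6030.
%OS = 100·exp(−πζ/√(1−ζ²)) = 100·exp(−π·0.6030/√(1−0.6030²)) ≈ 9.30%.

%OS ≈ 9.30%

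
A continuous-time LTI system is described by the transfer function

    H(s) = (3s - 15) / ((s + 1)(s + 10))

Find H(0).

Set s = 0: H(0) = (-15) / (10) = -3/2.

H(0) = -3/2 ≈ -1.500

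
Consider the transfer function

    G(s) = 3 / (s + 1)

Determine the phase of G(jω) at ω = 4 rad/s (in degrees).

∠G(j4) ≈ -75.96°

At s = j4: numerator = 3, denominator = 1 + j4.
∠G = ∠num − ∠den = 0° − (75.964°) = -75.96°.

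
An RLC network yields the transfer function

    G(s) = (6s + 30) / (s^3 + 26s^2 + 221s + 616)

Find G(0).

Set s = 0: G(0) = (30) / (616) = 15/308.

G(0) = 15/308 ≈ 0.04870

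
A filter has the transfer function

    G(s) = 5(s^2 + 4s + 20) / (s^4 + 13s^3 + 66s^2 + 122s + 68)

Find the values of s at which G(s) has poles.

The poles are the roots of the denominator s^4 + 13s^3 + 66s^2 + 122s + 68 = 0.
Trying s = -2: the polynomial evaluates to 0, so (s + 2) is a factor.
Dividing out leaves s^3 + 11s^2 + 44s + 34 = 0.
This factors further as (s^2 + 10s + 34)(s + 1) = 0.

s = -5 + 3j, -5 - 3j, -2, -1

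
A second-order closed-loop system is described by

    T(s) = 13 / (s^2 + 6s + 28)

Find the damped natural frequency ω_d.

Comparing s^2 + 6s + 28 to s^2 + 2ζωₙs + ωₙ²: ωₙ = √28 ≈ 5.292 rad/s and ζ = 6/(2·√28) ≈ 0.5669.
ζωₙ = 6/2 = 3, so ω_d = ωₙ√(1−ζ²) = √(ωₙ² − (ζωₙ)²) = √(28 − 3²) = √19 ≈ 4.359 rad/s.

ω_d ≈ 4.359 rad/s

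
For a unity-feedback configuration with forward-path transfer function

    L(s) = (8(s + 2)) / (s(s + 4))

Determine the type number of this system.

Type 1

The denominator has 1 factor of s at the origin (free integrator), so this is a Type 1 system.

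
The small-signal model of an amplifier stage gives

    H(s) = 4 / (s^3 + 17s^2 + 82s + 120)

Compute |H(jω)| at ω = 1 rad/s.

|H(j1)| ≈ 0.03053

Substitute s = j1: numerator = 4, denominator = 103 + j81.
|H(j1)| = |4| / |103 + j81| = 4 / 131.03 ≈ 0.03053.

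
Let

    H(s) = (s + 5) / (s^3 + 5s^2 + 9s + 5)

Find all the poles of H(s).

The poles are the roots of the denominator s^3 + 5s^2 + 9s + 5 = 0.
Trying s = -1: the polynomial evaluates to 0, so (s + 1) is a factor.
Dividing out leaves s^2 + 4s + 5 = 0.
The quadratic formula then gives s = -2 ± 1j.

s = -2 ± j, -1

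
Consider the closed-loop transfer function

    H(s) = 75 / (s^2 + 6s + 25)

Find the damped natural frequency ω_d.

Comparing s^2 + 6s + 25 to s^2 + 2ζωₙs + ωₙ²: ωₙ = 5 rad/s and ζ = 6/(2·5) = 0.6.
ζωₙ = 6/2 = 3, so ω_d = ωₙ√(1−ζ²) = √(ωₙ² − (ζωₙ)²) = √(25 − 3²) = √16 = 4 rad/s.

ω_d = 4 rad/s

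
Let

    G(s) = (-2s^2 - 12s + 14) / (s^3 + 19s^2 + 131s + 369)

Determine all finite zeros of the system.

Set the numerator to zero: -2s^2 - 12s + 14 = 0, i.e. -2·(s^2 + 6s - 7) = 0.
Factoring: (s - 1)(s + 7) = 0.

s = 1, -7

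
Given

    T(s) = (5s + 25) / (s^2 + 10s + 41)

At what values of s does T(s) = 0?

Set the numerator to zero: 5s + 25 = 0, i.e. 5·(s + 5) = 0.
So s = -5.

s = -5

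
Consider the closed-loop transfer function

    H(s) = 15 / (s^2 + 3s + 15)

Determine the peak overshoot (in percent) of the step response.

%OS ≈ 26.7%

Comparing s^2 + 3s + 15 to s^2 + 2ζωₙs + ωₙ²: ωₙ = √15 ≈ 3.873 rad/s and ζ = 3/(2·√15) ≈ 0.3873.
%OS = 100·exp(−πζ/√(1−ζ²)) = 100·exp(−π·0.3873/√(1−0.3873²)) ≈ 26.7%.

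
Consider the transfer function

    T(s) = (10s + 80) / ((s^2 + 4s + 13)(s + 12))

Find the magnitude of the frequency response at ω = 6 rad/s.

|T(j6)| ≈ 0.2242

Substitute s = j6: numerator = 80 + j60, denominator = -420 + j150.
|T(j6)| = |80 + j60| / |-420 + j150| = 100 / 445.98 ≈ 0.2242.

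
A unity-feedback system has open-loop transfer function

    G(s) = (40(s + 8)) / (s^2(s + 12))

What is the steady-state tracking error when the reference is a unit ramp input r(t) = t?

e_ss = 0

G(s) has 2 poles at the origin.
This is a Type 2 system; for a ramp input the steady-state error is zero.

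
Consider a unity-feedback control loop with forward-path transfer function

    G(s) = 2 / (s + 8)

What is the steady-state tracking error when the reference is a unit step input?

G(s) has no poles at the origin.
This is a Type 0 system. Kp = lim_{s→0} G(s) = 2/8 = 1/4.
e_ss = 1/(1 + Kp) = 1/(1 + 1/4) = 4/5 ≈ 0.8000.

e_ss = 0.8000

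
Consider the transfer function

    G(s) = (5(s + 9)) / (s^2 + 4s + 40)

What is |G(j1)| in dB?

Substitute s = j1: numerator = 45 + j5, denominator = 39 + j4.
|G(j1)| = |45 + j5| / |39 + j4| = 45.277 / 39.205 ≈ 1.155.
In decibels: 20·log₁₀(1.155) ≈ 1.25 dB.

|G(j1)|_dB ≈ 1.25 dB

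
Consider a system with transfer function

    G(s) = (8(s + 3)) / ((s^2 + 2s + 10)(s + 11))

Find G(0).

At s = 0 each factor (s + a) contributes a and each (s^2 + bs + c) contributes c.
G(0) = 8·(3) / ((10) · (11)) = 24/110 = 12/55.

G(0) = 12/55 ≈ 0.2182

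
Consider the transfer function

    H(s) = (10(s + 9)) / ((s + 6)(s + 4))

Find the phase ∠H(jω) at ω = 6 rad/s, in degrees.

At s = j6: numerator = 90 + j60, denominator = -12 + j60.
∠H = ∠num − ∠den = 33.690° − (101.31°) = -67.62°.

∠H(j6) ≈ -67.62°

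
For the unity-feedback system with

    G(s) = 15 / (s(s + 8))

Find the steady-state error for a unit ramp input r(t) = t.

G(s) has one pole at the origin.
This is a Type 1 system. Kv = lim_{s→0} s·G(s) = 15/8.
e_ss = 1/Kv = 1/(15/8) = 8/15 ≈ 0.5333.

e_ss = 0.5333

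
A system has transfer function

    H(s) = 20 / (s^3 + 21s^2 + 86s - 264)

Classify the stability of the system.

unstable

The denominator s^3 + 21s^2 + 86s - 264 factors as (s + 11)(s + 12)(s - 2), giving poles at s = -11, -12, 2.
Since the pole(s) at s = 2 lie in the right half-plane, the system is unstable.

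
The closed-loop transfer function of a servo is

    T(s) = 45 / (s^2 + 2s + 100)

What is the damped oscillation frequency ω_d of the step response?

ω_d ≈ 9.950 rad/s

Comparing s^2 + 2s + 100 to s^2 + 2ζωₙs + ωₙ²: ωₙ = 10 rad/s and ζ = 2/(2·10) = 0.1.
ζωₙ = 2/2 = 1, so ω_d = ωₙ√(1−ζ²) = √(ωₙ² − (ζωₙ)²) = √(100 − 1²) = √99 ≈ 9.950 rad/s.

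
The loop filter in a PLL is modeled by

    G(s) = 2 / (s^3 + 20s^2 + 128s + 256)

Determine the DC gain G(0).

G(0) = 1/128 ≈ 0.007812

Set s = 0: G(0) = (2) / (256) = 1/128.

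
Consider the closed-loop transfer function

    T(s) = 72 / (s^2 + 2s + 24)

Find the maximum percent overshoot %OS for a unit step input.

%OS ≈ 51.9%

Comparing s^2 + 2s + 24 to s^2 + 2ζωₙs + ωₙ²: ωₙ = √24 ≈ 4.899 rad/s and ζ = 2/(2·√24) ≈ 0.2041.
%OS = 100·exp(−πζ/√(1−ζ²)) = 100·exp(−π·0.2041/√(1−0.2041²)) ≈ 51.9%.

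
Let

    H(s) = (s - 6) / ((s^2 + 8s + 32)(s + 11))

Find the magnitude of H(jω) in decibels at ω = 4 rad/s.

|H(j4)|_dB ≈ -35.3 dB

Substitute s = j4: numerator = -6 + j4, denominator = 48 + j416.
|H(j4)| = |-6 + j4| / |48 + j416| = 7.2111 / 418.76 ≈ 0.01722.
In decibels: 20·log₁₀(0.01722) ≈ -35.3 dB.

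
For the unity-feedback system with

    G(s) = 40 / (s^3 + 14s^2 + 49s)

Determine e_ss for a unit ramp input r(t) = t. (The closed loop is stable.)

e_ss = 1.225

G(s) has one pole at the origin.
This is a Type 1 system. Kv = lim_{s→0} s·G(s) = 40/49.
e_ss = 1/Kv = 1/(40/49) = 49/40 ≈ 1.225.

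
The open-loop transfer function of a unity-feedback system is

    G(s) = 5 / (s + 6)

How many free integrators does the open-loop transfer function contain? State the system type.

Type 0

The denominator has no factor of s at the origin — no free integrator — so this is a Type 0 system.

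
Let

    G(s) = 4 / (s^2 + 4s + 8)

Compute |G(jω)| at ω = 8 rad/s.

|G(j8)| ≈ 0.06202

Substitute s = j8: numerator = 4, denominator = -56 + j32.
|G(j8)| = |4| / |-56 + j32| = 4 / 64.498 ≈ 0.06202.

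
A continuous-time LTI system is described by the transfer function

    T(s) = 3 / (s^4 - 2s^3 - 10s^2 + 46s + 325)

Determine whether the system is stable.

unstable

The denominator s^4 - 2s^3 - 10s^2 + 46s + 325 factors as (s^2 + 6s + 13)(s^2 - 8s + 25), giving poles at s = -3 ± 2j, 4 ± 3j.
Since the pole(s) at s = 4 ± 3j lie in the right half-plane, the system is unstable.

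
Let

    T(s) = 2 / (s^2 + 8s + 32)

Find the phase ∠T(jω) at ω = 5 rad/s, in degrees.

At s = j5: numerator = 2, denominator = 7 + j40.
∠T = ∠num − ∠den = 0° − (80.074°) = -80.07°.

∠T(j5) ≈ -80.07°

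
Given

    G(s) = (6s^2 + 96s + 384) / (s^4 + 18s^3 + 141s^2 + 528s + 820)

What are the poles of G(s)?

s = -4 + 2j, -4 - 2j, -5 + 4j, -5 - 4j

The poles are the roots of the denominator s^4 + 18s^3 + 141s^2 + 528s + 820 = 0.
No real roots exist; factor into two real quadratics: (s^2 + 8s + 20)(s^2 + 10s + 41) = 0.
Each quadratic gives a conjugate pair via the quadratic formula.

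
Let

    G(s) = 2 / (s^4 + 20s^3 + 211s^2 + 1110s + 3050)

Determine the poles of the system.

The poles are the roots of the denominator s^4 + 20s^3 + 211s^2 + 1110s + 3050 = 0.
No real roots exist; factor into two real quadratics: (s^2 + 10s + 50)(s^2 + 10s + 61) = 0.
Each quadratic gives a conjugate pair via the quadratic formula.

s = -5 + 5j, -5 - 5j, -5 + 6j, -5 - 6j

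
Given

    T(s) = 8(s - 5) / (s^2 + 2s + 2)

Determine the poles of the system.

s = -1 + j, -1 - j

The poles are the roots of the denominator s^2 + 2s + 2 = 0.
Using the quadratic formula: s = (-2 ± √(-4))/2 = -1 ± 1j.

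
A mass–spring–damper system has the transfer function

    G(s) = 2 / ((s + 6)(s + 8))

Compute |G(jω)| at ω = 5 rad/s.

Substitute s = j5: numerator = 2, denominator = 23 + j70.
|G(j5)| = |2| / |23 + j70| = 2 / 73.682 ≈ 0.02714.

|G(j5)| ≈ 0.02714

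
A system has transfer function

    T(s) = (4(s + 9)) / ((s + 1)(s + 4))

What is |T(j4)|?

|T(j4)| ≈ 1.689

Substitute s = j4: numerator = 36 + j16, denominator = -12 + j20.
|T(j4)| = |36 + j16| / |-12 + j20| = 39.395 / 23.324 ≈ 1.689.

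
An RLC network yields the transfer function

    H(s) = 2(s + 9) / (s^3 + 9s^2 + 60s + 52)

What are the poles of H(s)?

s = -4 + 6j, -4 - 6j, -1

The poles are the roots of the denominator s^3 + 9s^2 + 60s + 52 = 0.
Trying s = -1: the polynomial evaluates to 0, so (s + 1) is a factor.
Dividing out leaves s^2 + 8s + 52 = 0.
The quadratic formula then gives s = -4 ± 6j.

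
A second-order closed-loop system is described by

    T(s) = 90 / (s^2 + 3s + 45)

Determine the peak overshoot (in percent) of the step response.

%OS ≈ 48.6%

Comparing s^2 + 3s + 45 to s^2 + 2ζωₙs + ωₙ²: ωₙ = √45 ≈ 6.708 rad/s and ζ = 3/(2·√45) ≈ 0.2236.
%OS = 100·exp(−πζ/√(1−ζ²)) = 100·exp(−π·0.2236/√(1−0.2236²)) ≈ 48.6%.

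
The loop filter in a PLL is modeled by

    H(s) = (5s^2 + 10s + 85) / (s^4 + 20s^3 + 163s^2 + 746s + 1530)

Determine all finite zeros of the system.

s = -1 + 4j, -1 - 4j

Set the numerator to zero: 5s^2 + 10s + 85 = 0, i.e. 5·(s^2 + 2s + 17) = 0.
Factoring: (s^2 + 2s + 17) = 0.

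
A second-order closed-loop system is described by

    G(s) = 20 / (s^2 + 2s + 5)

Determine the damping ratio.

Compare the denominator to the standard form s^2 + 2ζωₙs + ωₙ².
ωₙ² = 5, so ωₙ = √5 ≈ 2.236 rad/s.
2ζωₙ = 2, so ζ = 2/(2·√5) ≈ 0.4472.

ζ ≈ 0.4472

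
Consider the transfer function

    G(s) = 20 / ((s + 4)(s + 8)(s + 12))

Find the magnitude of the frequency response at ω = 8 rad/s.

Substitute s = j8: numerator = 20, denominator = -1152 + j896.
|G(j8)| = |20| / |-1152 + j896| = 20 / 1459.4 ≈ 0.01370.

|G(j8)| ≈ 0.01370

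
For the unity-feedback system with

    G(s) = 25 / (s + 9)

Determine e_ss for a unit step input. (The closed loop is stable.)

e_ss = 0.2647

G(s) has no poles at the origin.
This is a Type 0 system. Kp = lim_{s→0} G(s) = 25/9.
e_ss = 1/(1 + Kp) = 1/(1 + 25/9) = 9/34 ≈ 0.2647.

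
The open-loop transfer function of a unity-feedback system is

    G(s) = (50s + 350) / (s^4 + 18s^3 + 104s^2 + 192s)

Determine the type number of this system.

Type 1

Factor s from the denominator: s^4 + 18s^3 + 104s^2 + 192s = s·(s^3 + 18s^2 + 104s + 192).
There is 1 pole at the origin, so the system is Type 1.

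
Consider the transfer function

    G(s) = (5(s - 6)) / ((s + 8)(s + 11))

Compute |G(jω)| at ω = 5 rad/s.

Substitute s = j5: numerator = -30 + j25, denominator = 63 + j95.
|G(j5)| = |-30 + j25| / |63 + j95| = 39.051 / 113.99 ≈ 0.3426.

|G(j5)| ≈ 0.3426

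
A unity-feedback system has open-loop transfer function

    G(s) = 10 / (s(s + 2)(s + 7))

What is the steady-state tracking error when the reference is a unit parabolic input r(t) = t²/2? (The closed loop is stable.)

G(s) has one pole at the origin.
This is a Type 1 system; Ka = lim_{s→0} s^2·G(s) = 0, so the steady-state error for a parabola input is infinite.

e_ss = ∞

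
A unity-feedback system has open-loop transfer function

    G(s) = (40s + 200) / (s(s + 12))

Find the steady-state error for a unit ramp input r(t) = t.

e_ss = 0.06000

G(s) has one pole at the origin.
This is a Type 1 system. Kv = lim_{s→0} s·G(s) = 200/12 = 50/3.
e_ss = 1/Kv = 1/(50/3) = 3/50 ≈ 0.06000.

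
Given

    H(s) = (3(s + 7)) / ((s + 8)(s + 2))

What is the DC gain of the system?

H(0) = 21/16 ≈ 1.312

At s = 0 each factor (s + a) contributes a and each (s^2 + bs + c) contributes c.
H(0) = 3·(7) / ((8) · (2)) = 21/16 = 21/16.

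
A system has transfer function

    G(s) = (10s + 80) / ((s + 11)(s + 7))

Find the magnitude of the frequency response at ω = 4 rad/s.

|G(j4)| ≈ 0.9478

Substitute s = j4: numerator = 80 + j40, denominator = 61 + j72.
|G(j4)| = |80 + j40| / |61 + j72| = 89.443 / 94.366 ≈ 0.9478.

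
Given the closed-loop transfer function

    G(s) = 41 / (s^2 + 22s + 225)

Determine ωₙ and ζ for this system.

Compare the denominator to the standard form s^2 + 2ζωₙs + ωₙ².
ωₙ² = 225, so ωₙ = 15 rad/s.
2ζωₙ = 22, so ζ = 22/(2·15) ≈ 0.7333.
With ζ = 0.7333 the response is underdamped.

ωₙ = 15 rad/s, ζ ≈ 0.7333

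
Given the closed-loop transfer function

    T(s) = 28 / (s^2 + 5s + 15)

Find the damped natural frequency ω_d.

Comparing s^2 + 5s + 15 to s^2 + 2ζωₙs + ωₙ²: ωₙ = √15 ≈ 3.873 rad/s and ζ = 5/(2·√15) ≈ 0.6455.
ζωₙ = 5/2 = 2.5, so ω_d = ωₙ√(1−ζ²) = √(ωₙ² − (ζωₙ)²) = √(15 − 2.5²) = √8.75 ≈ 2.958 rad/s.

ω_d ≈ 2.958 rad/s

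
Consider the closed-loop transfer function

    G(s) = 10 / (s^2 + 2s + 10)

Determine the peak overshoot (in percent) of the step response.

Comparing s^2 + 2s + 10 to s^2 + 2ζωₙs + ωₙ²: ωₙ = √10 ≈ 3.162 rad/s and ζ = 2/(2·√10) ≈ 0.3162.
%OS = 100·exp(−πζ/√(1−ζ²)) = 100·exp(−π·0.3162/√(1−0.3162²)) ≈ 35.1%.

%OS ≈ 35.1%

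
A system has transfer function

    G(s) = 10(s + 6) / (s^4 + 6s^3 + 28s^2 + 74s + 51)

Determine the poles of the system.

The poles are the roots of the denominator s^4 + 6s^3 + 28s^2 + 74s + 51 = 0.
Trying s = -3: the polynomial evaluates to 0, so (s + 3) is a factor.
Dividing out leaves s^3 + 3s^2 + 19s + 17 = 0.
This factors further as (s^2 + 2s + 17)(s + 1) = 0.

s = -1 + 4j, -1 - 4j, -3, -1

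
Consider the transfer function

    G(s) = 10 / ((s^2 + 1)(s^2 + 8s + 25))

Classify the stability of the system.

The poles can be read from the denominator factors: s = j, -j, -4 + 3j, -4 - 3j.
Since the simple pole(s) at s = ±j lie on the jω-axis with none in the right half-plane, the system is marginally stable.

marginally stable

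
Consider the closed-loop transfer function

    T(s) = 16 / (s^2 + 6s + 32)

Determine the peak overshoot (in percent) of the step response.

Comparing s^2 + 6s + 32 to s^2 + 2ζωₙs + ωₙ²: ωₙ = √32 ≈ 5.657 rad/s and ζ = 6/(2·√32) ≈ 0.5303.
%OS = 100·exp(−πζ/√(1−ζ²)) = 100·exp(−π·0.5303/√(1−0.5303²)) ≈ 14.0%.

%OS ≈ 14.0%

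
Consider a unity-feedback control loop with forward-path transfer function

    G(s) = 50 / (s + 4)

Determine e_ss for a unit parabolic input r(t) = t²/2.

e_ss = ∞

G(s) has no poles at the origin.
This is a Type 0 system; Ka = lim_{s→0} s^2·G(s) = 0, so the steady-state error for a parabola input is infinite.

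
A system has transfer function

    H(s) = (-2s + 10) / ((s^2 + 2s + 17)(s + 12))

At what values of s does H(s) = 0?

s = 5

Set the numerator to zero: -2s + 10 = 0, i.e. -2·(s - 5) = 0.
So s = 5.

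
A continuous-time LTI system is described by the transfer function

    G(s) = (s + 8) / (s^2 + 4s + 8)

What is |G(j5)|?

|G(j5)| ≈ 0.3594

Substitute s = j5: numerator = 8 + j5, denominator = -17 + j20.
|G(j5)| = |8 + j5| / |-17 + j20| = 9.4340 / 26.249 ≈ 0.3594.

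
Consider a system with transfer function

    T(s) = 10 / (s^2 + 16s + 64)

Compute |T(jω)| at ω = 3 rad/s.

Substitute s = j3: numerator = 10, denominator = 55 + j48.
|T(j3)| = |10| / |55 + j48| = 10 / 73 ≈ 0.1370.

|T(j3)| ≈ 0.1370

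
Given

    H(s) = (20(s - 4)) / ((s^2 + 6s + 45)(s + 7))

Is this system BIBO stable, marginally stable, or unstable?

stable

The poles can be read from the denominator factors: s = -3 + 6j, -3 - 6j, -7.
Since all poles lie strictly in the left half-plane, the system is stable.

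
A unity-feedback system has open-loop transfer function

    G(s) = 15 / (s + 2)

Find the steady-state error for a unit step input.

e_ss = 0.1176

G(s) has no poles at the origin.
This is a Type 0 system. Kp = lim_{s→0} G(s) = 15/2.
e_ss = 1/(1 + Kp) = 1/(1 + 15/2) = 2/17 ≈ 0.1176.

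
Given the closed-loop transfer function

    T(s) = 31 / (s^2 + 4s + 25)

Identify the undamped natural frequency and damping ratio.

Compare the denominator to the standard form s^2 + 2ζωₙs + ωₙ².
ωₙ² = 25, so ωₙ = 5 rad/s.
2ζωₙ = 4, so ζ = 4/(2·5) = 0.4.
With ζ = 0.4 the response is underdamped.

ωₙ = 5 rad/s, ζ = 0.4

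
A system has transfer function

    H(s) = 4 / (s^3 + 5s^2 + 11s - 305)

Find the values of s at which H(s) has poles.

The poles are the roots of the denominator s^3 + 5s^2 + 11s - 305 = 0.
Trying s = 5: the polynomial evaluates to 0, so (s - 5) is a factor.
Dividing out leaves s^2 + 10s + 61 = 0.
The quadratic formula then gives s = -5 ± 6j.

s = -5 ± 6j, 5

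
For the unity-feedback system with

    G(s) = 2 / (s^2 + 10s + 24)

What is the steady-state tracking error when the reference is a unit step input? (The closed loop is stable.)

G(s) has no poles at the origin.
This is a Type 0 system. Kp = lim_{s→0} G(s) = 2/24 = 1/12.
e_ss = 1/(1 + Kp) = 1/(1 + 1/12) = 12/13 ≈ 0.9231.

e_ss = 0.9231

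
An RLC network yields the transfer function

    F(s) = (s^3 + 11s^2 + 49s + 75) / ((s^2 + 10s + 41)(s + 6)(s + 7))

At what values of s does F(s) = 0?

s = -4 + 3j, -4 - 3j, -3

Set the numerator to zero: s^3 + 11s^2 + 49s + 75 = 0.
Factoring: (s^2 + 8s + 25)(s + 3) = 0.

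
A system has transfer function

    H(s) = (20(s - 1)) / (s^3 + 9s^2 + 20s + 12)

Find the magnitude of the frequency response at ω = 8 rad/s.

|H(j8)| ≈ 0.2425

Substitute s = j8: numerator = -20 + j160, denominator = -564 - j352.
|H(j8)| = |-20 + j160| / |-564 - j352| = 161.25 / 664.83 ≈ 0.2425.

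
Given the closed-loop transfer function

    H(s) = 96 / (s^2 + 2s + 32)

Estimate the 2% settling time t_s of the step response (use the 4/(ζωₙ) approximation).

t_s ≈ 4 s

Comparing s^2 + 2s + 32 to s^2 + 2ζωₙs + ωₙ²: ωₙ = √32 ≈ 5.657 rad/s and ζ = 2/(2·√32) ≈ 0.1768.
ζωₙ = 2/2 = 1, so t_s ≈ 4/(ζωₙ) = 4/1 = 4 s.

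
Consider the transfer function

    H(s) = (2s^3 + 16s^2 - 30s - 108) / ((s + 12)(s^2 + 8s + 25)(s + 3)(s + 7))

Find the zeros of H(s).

s = 3, -9, -2

Set the numerator to zero: 2s^3 + 16s^2 - 30s - 108 = 0, i.e. 2·(s^3 + 8s^2 - 15s - 54) = 0.
Factoring: (s - 3)(s + 9)(s + 2) = 0.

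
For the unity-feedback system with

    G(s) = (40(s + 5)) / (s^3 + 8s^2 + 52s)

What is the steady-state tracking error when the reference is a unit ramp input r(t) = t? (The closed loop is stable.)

e_ss = 0.2600

G(s) has one pole at the origin.
This is a Type 1 system. Kv = lim_{s→0} s·G(s) = 200/52 = 50/13.
e_ss = 1/Kv = 1/(50/13) = 13/50 ≈ 0.2600.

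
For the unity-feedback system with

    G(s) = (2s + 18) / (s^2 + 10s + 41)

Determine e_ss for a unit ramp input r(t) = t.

e_ss = ∞

G(s) has no poles at the origin.
This is a Type 0 system; Kv = lim_{s→0} s·G(s) = 0, so the steady-state error for a ramp input is infinite.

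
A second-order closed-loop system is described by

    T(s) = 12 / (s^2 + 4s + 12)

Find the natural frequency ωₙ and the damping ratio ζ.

ωₙ ≈ 3.464 rad/s, ζ ≈ 0.5774

Compare the denominator to the standard form s^2 + 2ζωₙs + ωₙ².
ωₙ² = 12, so ωₙ = √12 ≈ 3.464 rad/s.
2ζωₙ = 4, so ζ = 4/(2·√12) ≈ 0.5774.
With ζ = 0.5774 the response is underdamped.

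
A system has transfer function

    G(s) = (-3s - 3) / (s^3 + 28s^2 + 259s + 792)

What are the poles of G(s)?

The poles are the roots of the denominator s^3 + 28s^2 + 259s + 792 = 0.
Trying s = -8: the polynomial evaluates to 0, so (s + 8) is a factor.
Dividing out leaves s^2 + 20s + 99 = 0.
Factoring the quadratic: (s + 9)(s + 11) = 0.

s = -8, -9, -11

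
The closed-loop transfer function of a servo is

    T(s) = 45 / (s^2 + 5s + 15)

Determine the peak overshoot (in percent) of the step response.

Comparing s^2 + 5s + 15 to s^2 + 2ζωₙs + ωₙ²: ωₙ = √15 ≈ 3.873 rad/s and ζ = 5/(2·√15) ≈ 0.6455.
%OS = 100·exp(−πζ/√(1−ζ²)) = 100·exp(−π·0.6455/√(1−0.6455²)) ≈ 7.03%.

%OS ≈ 7.03%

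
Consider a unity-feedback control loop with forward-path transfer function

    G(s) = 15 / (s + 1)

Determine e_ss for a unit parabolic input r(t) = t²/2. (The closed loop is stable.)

G(s) has no poles at the origin.
This is a Type 0 system; Ka = lim_{s→0} s^2·G(s) = 0, so the steady-state error for a parabola input is infinite.

e_ss = ∞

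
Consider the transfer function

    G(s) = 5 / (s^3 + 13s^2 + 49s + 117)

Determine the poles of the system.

s = -2 ± 3j, -9

The poles are the roots of the denominator s^3 + 13s^2 + 49s + 117 = 0.
Trying s = -9: the polynomial evaluates to 0, so (s + 9) is a factor.
Dividing out leaves s^2 + 4s + 13 = 0.
The quadratic formula then gives s = -2 ± 3j.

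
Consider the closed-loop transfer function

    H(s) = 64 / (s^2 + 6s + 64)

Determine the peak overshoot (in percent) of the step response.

Comparing s^2 + 6s + 64 to s^2 + 2ζωₙs + ωₙ²: ωₙ = 8 rad/s and ζ = 6/(2·8) = 0.375.
%OS = 100·exp(−πζ/√(1−ζ²)) = 100·exp(−π·0.375/√(1−0.375²)) ≈ 28.1%.

%OS ≈ 28.1%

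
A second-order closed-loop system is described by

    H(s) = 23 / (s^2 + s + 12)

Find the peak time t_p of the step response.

t_p ≈ 0.9165 s

Comparing s^2 + s + 12 to s^2 + 2ζωₙs + ωₙ²: ωₙ = √12 ≈ 3.464 rad/s and ζ = 1/(2·√12) ≈ 0.1443.
ζωₙ = 1/2 = 0.5, so ω_d = ωₙ√(1−ζ²) = √(ωₙ² − (ζωₙ)²) = √(12 − 0.5²) = √11.75 ≈ 3.428 rad/s.
t_p = π/ω_d = π/3.428 ≈ 0.9165 s.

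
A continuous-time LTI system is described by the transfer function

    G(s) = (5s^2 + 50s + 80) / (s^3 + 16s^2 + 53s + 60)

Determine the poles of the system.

s = -2 ± j, -12

The poles are the roots of the denominator s^3 + 16s^2 + 53s + 60 = 0.
Trying s = -12: the polynomial evaluates to 0, so (s + 12) is a factor.
Dividing out leaves s^2 + 4s + 5 = 0.
The quadratic formula then gives s = -2 ± 1j.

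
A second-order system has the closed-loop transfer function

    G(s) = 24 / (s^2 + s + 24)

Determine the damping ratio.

Compare the denominator to the standard form s^2 + 2ζωₙs + ωₙ².
ωₙ² = 24, so ωₙ = √24 ≈ 4.899 rad/s.
2ζωₙ = 1, so ζ = 1/(2·√24) ≈ 0.1021.

ζ ≈ 0.1021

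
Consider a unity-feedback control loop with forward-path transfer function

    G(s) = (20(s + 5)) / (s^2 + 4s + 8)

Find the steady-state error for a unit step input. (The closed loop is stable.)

G(s) has no poles at the origin.
This is a Type 0 system. Kp = lim_{s→0} G(s) = 100/8 = 25/2.
e_ss = 1/(1 + Kp) = 1/(1 + 25/2) = 2/27 ≈ 0.07407.

e_ss = 0.07407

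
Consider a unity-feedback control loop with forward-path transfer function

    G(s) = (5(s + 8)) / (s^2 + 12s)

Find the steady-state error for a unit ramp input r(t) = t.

G(s) has one pole at the origin.
This is a Type 1 system. Kv = lim_{s→0} s·G(s) = 40/12 = 10/3.
e_ss = 1/Kv = 1/(10/3) = 3/10 ≈ 0.3000.

e_ss = 0.3000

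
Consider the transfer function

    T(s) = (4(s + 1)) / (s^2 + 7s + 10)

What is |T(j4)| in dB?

Substitute s = j4: numerator = 4 + j16, denominator = -6 + j28.
|T(j4)| = |4 + j16| / |-6 + j28| = 16.492 / 28.636 ≈ 0.5759.
In decibels: 20·log₁₀(0.5759) ≈ -4.79 dB.

|T(j4)|_dB ≈ -4.79 dB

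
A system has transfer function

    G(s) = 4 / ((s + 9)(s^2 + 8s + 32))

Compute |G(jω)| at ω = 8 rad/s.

|G(j8)| ≈ 0.004642

Substitute s = j8: numerator = 4, denominator = -800 + j320.
|G(j8)| = |4| / |-800 + j320| = 4 / 861.63 ≈ 0.004642.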